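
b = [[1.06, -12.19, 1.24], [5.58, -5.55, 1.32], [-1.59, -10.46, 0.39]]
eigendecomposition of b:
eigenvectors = [[0.63+0.00j, (0.63-0j), (-0.15+0j)], [(0.21-0.42j), 0.21+0.42j, (0.08+0j)], [(0.58+0.23j), (0.58-0.23j), (0.98+0j)]]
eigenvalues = [(-1.92+8.46j), (-1.92-8.46j), (-0.25+0j)]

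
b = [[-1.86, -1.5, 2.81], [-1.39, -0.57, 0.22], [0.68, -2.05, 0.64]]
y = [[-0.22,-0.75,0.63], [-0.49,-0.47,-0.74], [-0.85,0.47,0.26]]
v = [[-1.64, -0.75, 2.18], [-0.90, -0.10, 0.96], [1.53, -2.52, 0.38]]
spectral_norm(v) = 3.11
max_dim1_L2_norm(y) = 1.01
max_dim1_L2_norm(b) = 3.69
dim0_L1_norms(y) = [1.56, 1.69, 1.63]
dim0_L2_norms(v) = [2.42, 2.63, 2.41]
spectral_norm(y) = 1.01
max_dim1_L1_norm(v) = 4.57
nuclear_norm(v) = 6.10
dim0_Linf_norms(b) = [1.86, 2.05, 2.81]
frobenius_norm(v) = 4.31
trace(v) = -1.36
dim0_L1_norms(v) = [4.07, 3.37, 3.52]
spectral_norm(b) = 4.01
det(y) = -1.01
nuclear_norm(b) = 6.94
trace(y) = -0.43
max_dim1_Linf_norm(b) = 2.81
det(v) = 0.01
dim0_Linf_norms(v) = [1.64, 2.52, 2.18]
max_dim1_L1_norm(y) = 1.7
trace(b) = -1.79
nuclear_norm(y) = 3.01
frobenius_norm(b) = 4.58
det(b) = 7.38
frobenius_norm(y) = 1.74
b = v + y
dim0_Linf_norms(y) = [0.85, 0.75, 0.74]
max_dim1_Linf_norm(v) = 2.52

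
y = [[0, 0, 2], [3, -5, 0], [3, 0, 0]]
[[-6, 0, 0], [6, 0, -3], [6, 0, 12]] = y @ [[2, 0, 4], [0, 0, 3], [-3, 0, 0]]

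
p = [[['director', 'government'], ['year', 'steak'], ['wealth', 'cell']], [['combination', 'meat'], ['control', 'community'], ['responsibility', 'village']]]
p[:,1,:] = [['year', 'steak'], ['control', 'community']]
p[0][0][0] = 'director'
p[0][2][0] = 'wealth'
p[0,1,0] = 'year'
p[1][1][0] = 'control'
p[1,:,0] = ['combination', 'control', 'responsibility']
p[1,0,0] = 'combination'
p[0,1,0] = 'year'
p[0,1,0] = 'year'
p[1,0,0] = 'combination'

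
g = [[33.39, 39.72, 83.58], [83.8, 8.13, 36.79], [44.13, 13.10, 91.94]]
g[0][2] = 83.58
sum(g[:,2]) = 212.31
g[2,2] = 91.94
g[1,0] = 83.8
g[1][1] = 8.13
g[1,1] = 8.13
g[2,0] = 44.13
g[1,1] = 8.13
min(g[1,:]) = 8.13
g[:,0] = [33.39, 83.8, 44.13]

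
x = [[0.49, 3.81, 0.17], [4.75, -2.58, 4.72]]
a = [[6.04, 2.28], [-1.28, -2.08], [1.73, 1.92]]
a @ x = [[13.79, 17.13, 11.79], [-10.51, 0.49, -10.04], [9.97, 1.64, 9.36]]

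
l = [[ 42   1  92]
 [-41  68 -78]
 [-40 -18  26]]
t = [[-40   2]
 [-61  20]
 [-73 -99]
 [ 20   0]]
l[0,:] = [42, 1, 92]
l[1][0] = -41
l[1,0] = -41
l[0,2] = 92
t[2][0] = -73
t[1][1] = 20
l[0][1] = 1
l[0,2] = 92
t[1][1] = 20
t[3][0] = 20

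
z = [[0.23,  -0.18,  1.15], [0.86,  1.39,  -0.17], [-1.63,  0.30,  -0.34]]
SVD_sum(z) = [[0.37, 0.12, 0.08], [1.10, 0.34, 0.24], [-1.41, -0.44, -0.3]] + [[0.11, -0.68, 0.50], [-0.14, 0.88, -0.65], [-0.08, 0.51, -0.38]] + [[-0.24, 0.38, 0.57], [-0.1, 0.16, 0.24], [-0.14, 0.23, 0.34]]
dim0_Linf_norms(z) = [1.63, 1.39, 1.15]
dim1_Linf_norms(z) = [1.15, 1.39, 1.63]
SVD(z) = [[-0.2, 0.55, 0.81], [-0.60, -0.72, 0.34], [0.77, -0.42, 0.48]] @ diag([1.94994737317092, 1.5335055713611423, 0.9038616622405042]) @ [[-0.93,-0.29,-0.20], [0.12,-0.80,0.59], [-0.33,0.52,0.78]]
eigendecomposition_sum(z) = [[0.11+0.70j, -0.10-0.01j, (0.57+0.02j)], [(0.13-0.3j), 0.04+0.03j, -0.22-0.15j], [-0.87-0.08j, 0.04-0.11j, (-0.19+0.67j)]] + [[0.11-0.70j, (-0.1+0.01j), 0.57-0.02j], [(0.13+0.3j), 0.04-0.03j, (-0.22+0.15j)], [-0.87+0.08j, 0.04+0.11j, (-0.19-0.67j)]] + [[0.01+0.00j,0.01-0.00j,0.00-0.00j],[0.60+0.00j,(1.32-0j),0.27-0.00j],[0.10+0.00j,0.22-0.00j,0.05-0.00j]]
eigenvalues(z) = [(-0.05+1.4j), (-0.05-1.4j), (1.37+0j)]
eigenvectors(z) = [[(-0.15-0.59j), (-0.15+0.59j), 0.01+0.00j], [(-0.09+0.27j), -0.09-0.27j, 0.99+0.00j], [0.74+0.00j, 0.74-0.00j, 0.16+0.00j]]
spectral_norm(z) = 1.95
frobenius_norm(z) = 2.64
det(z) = 2.70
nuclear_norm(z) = 4.39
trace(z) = 1.28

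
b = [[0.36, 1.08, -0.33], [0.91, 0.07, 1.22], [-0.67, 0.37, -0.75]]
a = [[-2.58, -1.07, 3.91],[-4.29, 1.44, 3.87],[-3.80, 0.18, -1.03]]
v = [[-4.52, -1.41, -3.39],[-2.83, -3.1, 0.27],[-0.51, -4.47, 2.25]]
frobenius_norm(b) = 2.21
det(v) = -20.24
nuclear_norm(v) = 12.82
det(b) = -0.45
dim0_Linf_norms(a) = [4.29, 1.44, 3.91]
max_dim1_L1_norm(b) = 2.2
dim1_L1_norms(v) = [9.32, 6.2, 7.23]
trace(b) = -0.32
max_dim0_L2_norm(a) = 6.28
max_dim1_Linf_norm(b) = 1.22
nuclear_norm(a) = 12.85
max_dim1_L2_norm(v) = 5.82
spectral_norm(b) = 1.84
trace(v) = -5.37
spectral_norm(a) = 7.67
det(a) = 44.46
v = a @ b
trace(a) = -2.17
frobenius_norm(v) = 8.77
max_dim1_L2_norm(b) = 1.52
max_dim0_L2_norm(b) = 1.47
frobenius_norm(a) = 8.61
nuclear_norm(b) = 3.25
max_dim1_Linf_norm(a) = 4.29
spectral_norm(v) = 6.96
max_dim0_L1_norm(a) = 10.67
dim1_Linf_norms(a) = [3.91, 4.29, 3.8]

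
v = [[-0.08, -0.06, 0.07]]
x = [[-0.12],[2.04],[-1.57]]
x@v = [[0.01, 0.01, -0.01], [-0.16, -0.12, 0.14], [0.13, 0.09, -0.11]]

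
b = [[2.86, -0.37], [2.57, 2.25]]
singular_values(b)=[4.09, 1.81]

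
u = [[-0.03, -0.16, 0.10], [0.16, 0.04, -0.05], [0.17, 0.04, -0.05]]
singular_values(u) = [0.28, 0.15, 0.0]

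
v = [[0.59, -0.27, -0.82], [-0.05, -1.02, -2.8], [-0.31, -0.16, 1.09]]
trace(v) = 0.66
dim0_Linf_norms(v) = [0.59, 1.02, 2.8]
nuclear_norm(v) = 4.36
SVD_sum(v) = [[0.06, -0.26, -0.86],  [0.19, -0.87, -2.83],  [-0.07, 0.30, 0.97]] + [[0.38, 0.23, -0.04], [-0.25, -0.15, 0.03], [-0.39, -0.23, 0.04]] + [[0.15, -0.23, 0.08],  [0.0, -0.01, 0.00],  [0.14, -0.23, 0.08]]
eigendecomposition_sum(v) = [[0.25, 0.02, -0.70], [0.47, 0.03, -1.31], [-0.42, -0.03, 1.17]] + [[0.39, -0.08, 0.14],  [-0.26, 0.06, -0.09],  [0.13, -0.03, 0.05]] + [[-0.05, -0.20, -0.26],  [-0.26, -1.11, -1.40],  [-0.02, -0.1, -0.13]]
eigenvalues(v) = [1.45, 0.49, -1.29]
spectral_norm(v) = 3.26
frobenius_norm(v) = 3.36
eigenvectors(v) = [[-0.37, 0.8, -0.18], [-0.69, -0.53, -0.98], [0.62, 0.27, -0.09]]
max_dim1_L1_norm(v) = 3.87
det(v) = -0.92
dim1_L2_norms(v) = [1.05, 2.98, 1.14]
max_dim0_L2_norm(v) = 3.11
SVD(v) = [[-0.28, 0.64, 0.72], [-0.91, -0.42, 0.02], [0.31, -0.65, 0.7]] @ diag([3.2612753726484423, 0.6988930040256454, 0.4021585665888176]) @ [[-0.07,0.29,0.95], [0.86,0.51,-0.1], [0.51,-0.81,0.28]]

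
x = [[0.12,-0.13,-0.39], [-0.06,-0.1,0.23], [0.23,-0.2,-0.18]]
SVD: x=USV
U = [[-0.76, 0.18, -0.63], [0.34, -0.72, -0.61], [-0.56, -0.67, 0.48]]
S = [0.56, 0.23, 0.09]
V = [[-0.43,0.32,0.85], [-0.39,0.78,-0.49], [0.82,0.54,0.21]]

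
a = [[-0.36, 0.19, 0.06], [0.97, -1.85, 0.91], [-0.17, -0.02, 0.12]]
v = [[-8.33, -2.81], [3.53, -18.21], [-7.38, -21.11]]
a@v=[[3.23, -3.71],[-21.33, 11.75],[0.46, -1.69]]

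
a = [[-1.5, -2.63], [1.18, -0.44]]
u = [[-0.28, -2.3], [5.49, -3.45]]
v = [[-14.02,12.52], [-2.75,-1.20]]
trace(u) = -3.73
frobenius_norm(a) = 3.28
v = a @ u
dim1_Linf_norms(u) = [2.3, 5.49]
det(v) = 51.25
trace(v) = -15.22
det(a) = 3.76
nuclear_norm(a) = 4.28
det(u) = 13.59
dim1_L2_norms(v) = [18.8, 3.0]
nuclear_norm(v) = 21.56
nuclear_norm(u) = 8.64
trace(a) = -1.94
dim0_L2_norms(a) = [1.91, 2.67]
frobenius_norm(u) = 6.89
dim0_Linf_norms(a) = [1.5, 2.63]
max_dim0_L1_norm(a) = 3.07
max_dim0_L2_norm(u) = 5.5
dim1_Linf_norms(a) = [2.63, 1.18]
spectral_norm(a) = 3.04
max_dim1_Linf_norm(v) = 14.02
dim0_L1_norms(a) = [2.68, 3.07]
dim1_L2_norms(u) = [2.32, 6.48]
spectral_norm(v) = 18.84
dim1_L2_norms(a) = [3.03, 1.26]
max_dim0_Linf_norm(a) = 2.63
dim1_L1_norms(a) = [4.13, 1.62]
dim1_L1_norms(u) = [2.58, 8.94]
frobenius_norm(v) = 19.03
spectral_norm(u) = 6.57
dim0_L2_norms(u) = [5.5, 4.15]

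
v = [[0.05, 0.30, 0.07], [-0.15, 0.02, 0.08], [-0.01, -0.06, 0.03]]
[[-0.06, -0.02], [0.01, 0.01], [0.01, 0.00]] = v @ [[-0.07, -0.12],[-0.19, -0.04],[0.04, -0.08]]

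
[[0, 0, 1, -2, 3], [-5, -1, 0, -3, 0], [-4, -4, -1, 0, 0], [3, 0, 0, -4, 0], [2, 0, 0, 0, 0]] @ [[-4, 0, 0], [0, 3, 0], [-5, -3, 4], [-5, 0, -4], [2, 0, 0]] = [[11, -3, 12], [35, -3, 12], [21, -9, -4], [8, 0, 16], [-8, 0, 0]]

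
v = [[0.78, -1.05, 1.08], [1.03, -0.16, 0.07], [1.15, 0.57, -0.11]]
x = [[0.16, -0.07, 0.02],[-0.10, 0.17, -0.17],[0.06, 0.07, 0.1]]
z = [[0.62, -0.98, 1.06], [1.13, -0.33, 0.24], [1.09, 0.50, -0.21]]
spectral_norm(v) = 1.90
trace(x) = 0.43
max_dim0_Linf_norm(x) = 0.17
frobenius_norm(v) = 2.37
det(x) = 0.00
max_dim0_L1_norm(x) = 0.32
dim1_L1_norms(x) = [0.25, 0.44, 0.23]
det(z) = 0.46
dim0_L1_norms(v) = [2.96, 1.78, 1.26]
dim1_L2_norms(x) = [0.18, 0.26, 0.14]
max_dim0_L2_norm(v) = 1.73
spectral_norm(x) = 0.30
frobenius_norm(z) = 2.32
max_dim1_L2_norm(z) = 1.57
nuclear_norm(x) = 0.54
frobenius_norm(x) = 0.34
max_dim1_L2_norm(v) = 1.7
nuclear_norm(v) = 3.53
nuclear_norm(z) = 3.42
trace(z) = 0.08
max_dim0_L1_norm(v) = 2.96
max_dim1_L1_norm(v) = 2.91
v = z + x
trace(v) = 0.51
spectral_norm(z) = 1.87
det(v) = 0.61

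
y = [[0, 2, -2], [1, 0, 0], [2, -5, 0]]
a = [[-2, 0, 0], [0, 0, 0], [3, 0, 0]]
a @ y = [[0, -4, 4], [0, 0, 0], [0, 6, -6]]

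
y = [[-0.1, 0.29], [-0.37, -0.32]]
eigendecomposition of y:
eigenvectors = [[(-0.22-0.62j), -0.22+0.62j], [0.75+0.00j, (0.75-0j)]]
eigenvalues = [(-0.21+0.31j), (-0.21-0.31j)]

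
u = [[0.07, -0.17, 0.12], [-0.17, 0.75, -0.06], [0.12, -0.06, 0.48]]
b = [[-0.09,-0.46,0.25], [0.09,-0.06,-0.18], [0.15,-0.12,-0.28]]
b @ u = [[0.10, -0.34, 0.14], [-0.01, -0.05, -0.07], [-0.00, -0.10, -0.11]]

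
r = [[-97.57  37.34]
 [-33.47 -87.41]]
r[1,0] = -33.47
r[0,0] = -97.57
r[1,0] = -33.47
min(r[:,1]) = -87.41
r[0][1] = 37.34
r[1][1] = -87.41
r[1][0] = -33.47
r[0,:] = [-97.57, 37.34]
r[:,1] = [37.34, -87.41]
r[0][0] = -97.57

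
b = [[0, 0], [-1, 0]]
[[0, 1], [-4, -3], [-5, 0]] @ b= [[-1, 0], [3, 0], [0, 0]]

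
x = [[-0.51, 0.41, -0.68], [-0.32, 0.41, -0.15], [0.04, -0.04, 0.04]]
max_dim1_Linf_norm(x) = 0.68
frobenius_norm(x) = 1.09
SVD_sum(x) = [[-0.53, 0.49, -0.59], [-0.28, 0.26, -0.31], [0.04, -0.04, 0.04]] + [[0.02, -0.08, -0.09], [-0.04, 0.15, 0.16], [0.00, -0.00, -0.0]] + [[-0.0, -0.00, 0.00], [-0.0, -0.0, 0.0], [-0.0, -0.00, 0.0]]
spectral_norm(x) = 1.06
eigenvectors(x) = [[0.91,-0.54,-0.8], [0.41,-0.84,-0.52], [-0.06,0.07,0.29]]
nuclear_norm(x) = 1.32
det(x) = -0.00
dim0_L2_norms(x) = [0.6, 0.58, 0.7]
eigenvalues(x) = [-0.28, 0.22, 0.0]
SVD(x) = [[-0.88, 0.47, 0.05],[-0.46, -0.88, 0.05],[0.07, 0.02, 1.00]] @ diag([1.0596727960664836, 0.25591698341830427, 0.0002507483128179363]) @ [[0.57, -0.52, 0.64], [0.18, -0.67, -0.72], [-0.80, -0.52, 0.29]]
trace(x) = -0.06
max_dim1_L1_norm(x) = 1.6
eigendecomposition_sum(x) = [[-0.43, 0.21, -0.82],  [-0.19, 0.09, -0.37],  [0.03, -0.01, 0.06]] + [[-0.08,  0.20,  0.14], [-0.13,  0.32,  0.22], [0.01,  -0.03,  -0.02]] + [[-0.00,  -0.00,  -0.00], [-0.0,  -0.0,  -0.00], [0.00,  0.00,  0.00]]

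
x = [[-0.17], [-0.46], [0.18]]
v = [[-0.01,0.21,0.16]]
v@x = [[-0.07]]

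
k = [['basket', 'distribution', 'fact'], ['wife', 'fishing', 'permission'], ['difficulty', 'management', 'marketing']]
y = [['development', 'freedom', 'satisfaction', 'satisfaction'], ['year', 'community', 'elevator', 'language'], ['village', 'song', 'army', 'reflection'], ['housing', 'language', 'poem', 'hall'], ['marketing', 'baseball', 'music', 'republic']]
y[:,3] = ['satisfaction', 'language', 'reflection', 'hall', 'republic']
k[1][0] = 'wife'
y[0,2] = 'satisfaction'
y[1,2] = 'elevator'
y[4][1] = 'baseball'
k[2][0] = 'difficulty'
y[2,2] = 'army'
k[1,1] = 'fishing'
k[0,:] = ['basket', 'distribution', 'fact']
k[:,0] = ['basket', 'wife', 'difficulty']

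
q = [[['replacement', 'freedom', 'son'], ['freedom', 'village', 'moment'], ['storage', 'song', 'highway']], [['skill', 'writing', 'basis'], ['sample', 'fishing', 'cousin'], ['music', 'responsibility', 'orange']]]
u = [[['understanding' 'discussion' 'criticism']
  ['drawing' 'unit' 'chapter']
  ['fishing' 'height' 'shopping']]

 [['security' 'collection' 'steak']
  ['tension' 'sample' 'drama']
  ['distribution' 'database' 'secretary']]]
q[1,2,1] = 'responsibility'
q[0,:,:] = [['replacement', 'freedom', 'son'], ['freedom', 'village', 'moment'], ['storage', 'song', 'highway']]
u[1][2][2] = 'secretary'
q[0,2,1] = 'song'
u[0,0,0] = 'understanding'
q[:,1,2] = ['moment', 'cousin']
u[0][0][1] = 'discussion'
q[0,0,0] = 'replacement'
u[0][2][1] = 'height'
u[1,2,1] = 'database'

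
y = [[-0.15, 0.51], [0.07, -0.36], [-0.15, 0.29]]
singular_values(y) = [0.72, 0.07]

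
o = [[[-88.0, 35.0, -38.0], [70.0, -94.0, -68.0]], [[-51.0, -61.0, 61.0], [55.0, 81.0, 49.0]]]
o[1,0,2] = 61.0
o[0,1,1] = -94.0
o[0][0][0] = -88.0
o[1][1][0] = 55.0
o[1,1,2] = 49.0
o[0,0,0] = -88.0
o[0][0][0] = -88.0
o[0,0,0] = -88.0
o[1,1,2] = 49.0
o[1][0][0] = -51.0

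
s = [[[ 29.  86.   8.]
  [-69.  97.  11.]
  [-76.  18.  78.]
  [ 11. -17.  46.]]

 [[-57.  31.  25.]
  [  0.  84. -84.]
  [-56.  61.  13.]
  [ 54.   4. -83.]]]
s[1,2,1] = 61.0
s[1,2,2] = 13.0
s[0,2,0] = -76.0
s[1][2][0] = -56.0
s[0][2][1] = 18.0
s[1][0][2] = 25.0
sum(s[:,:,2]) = 14.0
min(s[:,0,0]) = -57.0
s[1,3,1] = 4.0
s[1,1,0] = 0.0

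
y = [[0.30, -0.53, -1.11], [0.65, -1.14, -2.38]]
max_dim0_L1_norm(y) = 3.49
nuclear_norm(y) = 3.00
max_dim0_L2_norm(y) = 2.63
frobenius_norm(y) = 3.00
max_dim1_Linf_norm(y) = 2.38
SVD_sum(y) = [[0.30, -0.53, -1.11], [0.65, -1.14, -2.38]] + [[-0.00, 0.00, -0.0], [0.00, -0.0, 0.0]]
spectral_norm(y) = 3.00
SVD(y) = [[-0.42, -0.91], [-0.91, 0.42]] @ diag([2.9982480330322043, 0.002955066584125889]) @ [[-0.24, 0.42, 0.88], [0.86, -0.33, 0.39]]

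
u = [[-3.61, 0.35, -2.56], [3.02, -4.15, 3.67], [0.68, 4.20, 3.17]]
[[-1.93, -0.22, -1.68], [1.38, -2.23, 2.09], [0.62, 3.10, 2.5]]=u @ [[0.54, 0.06, 0.0], [0.06, 0.66, 0.09], [0.0, 0.09, 0.67]]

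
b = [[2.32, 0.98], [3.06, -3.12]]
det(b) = -10.237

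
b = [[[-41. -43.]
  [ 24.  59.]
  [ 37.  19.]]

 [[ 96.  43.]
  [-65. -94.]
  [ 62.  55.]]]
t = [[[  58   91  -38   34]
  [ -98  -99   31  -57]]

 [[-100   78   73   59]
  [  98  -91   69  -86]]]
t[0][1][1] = -99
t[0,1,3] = -57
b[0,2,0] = 37.0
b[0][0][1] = -43.0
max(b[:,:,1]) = 59.0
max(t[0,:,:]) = 91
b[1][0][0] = 96.0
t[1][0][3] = 59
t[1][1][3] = -86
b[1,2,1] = 55.0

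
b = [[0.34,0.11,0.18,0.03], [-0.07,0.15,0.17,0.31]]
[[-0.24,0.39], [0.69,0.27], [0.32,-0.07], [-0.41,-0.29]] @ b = [[-0.11, 0.03, 0.02, 0.11], [0.22, 0.12, 0.17, 0.10], [0.11, 0.02, 0.05, -0.01], [-0.12, -0.09, -0.12, -0.1]]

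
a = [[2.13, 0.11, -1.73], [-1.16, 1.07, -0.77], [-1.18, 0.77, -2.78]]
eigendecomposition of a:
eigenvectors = [[0.31, 0.83, -0.13], [0.26, -0.5, -0.98], [0.91, -0.25, -0.17]]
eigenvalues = [-2.95, 2.59, 0.78]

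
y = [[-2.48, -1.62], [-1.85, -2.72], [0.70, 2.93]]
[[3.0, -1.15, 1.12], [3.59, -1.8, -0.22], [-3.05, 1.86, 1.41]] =y @ [[-0.63,  0.06,  -0.91], [-0.89,  0.62,  0.70]]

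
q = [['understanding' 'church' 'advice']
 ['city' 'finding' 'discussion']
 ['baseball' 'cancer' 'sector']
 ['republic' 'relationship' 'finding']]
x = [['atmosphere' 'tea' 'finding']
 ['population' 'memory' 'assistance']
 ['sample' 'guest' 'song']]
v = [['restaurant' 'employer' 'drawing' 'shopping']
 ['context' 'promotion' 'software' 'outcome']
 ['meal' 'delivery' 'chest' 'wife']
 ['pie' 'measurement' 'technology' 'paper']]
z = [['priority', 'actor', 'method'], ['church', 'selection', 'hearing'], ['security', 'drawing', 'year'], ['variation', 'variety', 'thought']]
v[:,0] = ['restaurant', 'context', 'meal', 'pie']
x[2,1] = 'guest'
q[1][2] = 'discussion'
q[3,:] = ['republic', 'relationship', 'finding']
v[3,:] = ['pie', 'measurement', 'technology', 'paper']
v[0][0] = 'restaurant'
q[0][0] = 'understanding'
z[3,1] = 'variety'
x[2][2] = 'song'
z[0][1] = 'actor'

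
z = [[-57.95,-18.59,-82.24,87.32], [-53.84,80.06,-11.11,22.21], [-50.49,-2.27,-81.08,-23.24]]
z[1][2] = -11.11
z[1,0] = -53.84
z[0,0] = -57.95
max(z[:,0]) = -50.49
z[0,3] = 87.32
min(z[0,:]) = -82.24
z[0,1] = -18.59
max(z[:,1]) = 80.06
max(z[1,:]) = 80.06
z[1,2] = -11.11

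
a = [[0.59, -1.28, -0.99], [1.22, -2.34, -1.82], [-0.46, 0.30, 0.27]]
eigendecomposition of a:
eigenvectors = [[0.50, -0.21, -0.13], [0.87, -0.64, 0.57], [-0.02, 0.74, -0.81]]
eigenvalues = [-1.6, 0.14, -0.01]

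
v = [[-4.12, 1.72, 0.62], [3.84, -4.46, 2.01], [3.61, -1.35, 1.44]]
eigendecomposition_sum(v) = [[0.22, -0.02, 0.38],[0.43, -0.04, 0.73],[0.88, -0.08, 1.51]] + [[-3.62, 2.69, -0.39], [4.33, -3.21, 0.47], [2.36, -1.75, 0.26]] + [[-0.72, -0.95, 0.64],[-0.91, -1.21, 0.81],[0.37, 0.49, -0.33]]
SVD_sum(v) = [[-3.24, 2.34, -0.91],  [4.76, -3.45, 1.34],  [3.12, -2.25, 0.88]] + [[-1.01, -0.96, 1.13], [-0.84, -0.80, 0.93], [0.23, 0.22, -0.26]] + [[0.13,0.34,0.40], [-0.08,-0.22,-0.26], [0.26,0.68,0.82]]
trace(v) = -7.14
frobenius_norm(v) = 8.71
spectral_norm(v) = 8.29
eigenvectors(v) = [[0.22, 0.59, -0.59],[0.42, -0.71, -0.75],[0.88, -0.39, 0.30]]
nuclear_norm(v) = 11.93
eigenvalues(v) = [1.69, -6.58, -2.25]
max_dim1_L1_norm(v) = 10.31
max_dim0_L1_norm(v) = 11.57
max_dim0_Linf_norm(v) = 4.46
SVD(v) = [[-0.49, -0.76, 0.42], [0.73, -0.63, -0.28], [0.48, 0.17, 0.86]] @ diag([8.288837495219546, 2.3637532582681477, 1.2769273714151985]) @ [[0.79, -0.57, 0.22], [0.56, 0.54, -0.63], [0.24, 0.62, 0.75]]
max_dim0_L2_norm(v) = 6.69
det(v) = 25.02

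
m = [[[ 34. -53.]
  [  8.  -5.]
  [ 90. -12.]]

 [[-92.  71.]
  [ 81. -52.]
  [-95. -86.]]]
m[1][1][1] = -52.0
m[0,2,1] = -12.0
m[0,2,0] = 90.0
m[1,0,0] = -92.0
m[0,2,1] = -12.0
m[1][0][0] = -92.0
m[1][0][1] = 71.0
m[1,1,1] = -52.0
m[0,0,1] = -53.0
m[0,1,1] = -5.0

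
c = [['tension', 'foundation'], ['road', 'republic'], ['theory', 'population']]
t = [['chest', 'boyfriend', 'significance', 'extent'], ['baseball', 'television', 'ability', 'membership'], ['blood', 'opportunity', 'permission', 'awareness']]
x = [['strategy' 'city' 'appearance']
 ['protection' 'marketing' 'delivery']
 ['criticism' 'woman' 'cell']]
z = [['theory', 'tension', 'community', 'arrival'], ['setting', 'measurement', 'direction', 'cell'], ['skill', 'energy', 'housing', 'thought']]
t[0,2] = 'significance'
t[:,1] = ['boyfriend', 'television', 'opportunity']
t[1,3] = 'membership'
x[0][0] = 'strategy'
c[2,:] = ['theory', 'population']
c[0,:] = ['tension', 'foundation']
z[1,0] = 'setting'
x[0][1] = 'city'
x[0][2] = 'appearance'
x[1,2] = 'delivery'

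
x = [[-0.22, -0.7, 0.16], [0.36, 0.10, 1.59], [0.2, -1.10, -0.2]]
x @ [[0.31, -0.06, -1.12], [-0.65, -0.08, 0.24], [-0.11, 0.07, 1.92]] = [[0.37, 0.08, 0.39], [-0.13, 0.08, 2.67], [0.80, 0.06, -0.87]]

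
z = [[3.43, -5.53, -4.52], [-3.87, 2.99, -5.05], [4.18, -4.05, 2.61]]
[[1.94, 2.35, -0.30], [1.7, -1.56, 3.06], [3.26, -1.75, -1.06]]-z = [[-1.49, 7.88, 4.22], [5.57, -4.55, 8.11], [-0.92, 2.30, -3.67]]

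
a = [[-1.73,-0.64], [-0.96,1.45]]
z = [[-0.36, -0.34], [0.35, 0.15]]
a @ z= [[0.4,0.49], [0.85,0.54]]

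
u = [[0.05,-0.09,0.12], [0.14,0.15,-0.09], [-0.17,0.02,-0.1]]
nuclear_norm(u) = 0.48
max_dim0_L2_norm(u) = 0.23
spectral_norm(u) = 0.24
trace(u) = 0.10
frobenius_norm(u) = 0.34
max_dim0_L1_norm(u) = 0.36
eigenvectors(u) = [[(-0.42+0.35j), (-0.42-0.35j), -0.31+0.00j], [(0.67+0j), 0.67-0.00j, 0.70+0.00j], [0.10-0.50j, 0.10+0.50j, (0.64+0j)]]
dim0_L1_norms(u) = [0.36, 0.26, 0.31]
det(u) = 0.00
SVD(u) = [[0.41,0.52,0.75], [-0.91,0.16,0.38], [0.08,-0.84,0.54]] @ diag([0.24297251342440582, 0.23550236583685724, 0.001730146083425966]) @ [[-0.5, -0.71, 0.50],[0.81, -0.17, 0.56],[-0.31, 0.69, 0.66]]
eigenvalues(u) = [(0.05+0.14j), (0.05-0.14j), 0j]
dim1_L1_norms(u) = [0.26, 0.38, 0.29]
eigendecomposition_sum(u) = [[(0.03+0.12j), (-0.04+0.04j), (0.06+0.01j)], [0.07-0.13j, 0.07-0.00j, -0.05-0.06j], [(-0.09-0.07j), 0.01-0.06j, -0.05+0.03j]] + [[0.03-0.12j, (-0.04-0.04j), 0.06-0.01j], [(0.07+0.13j), 0.07+0.00j, (-0.05+0.06j)], [(-0.09+0.07j), (0.01+0.06j), -0.05-0.03j]] + [[-0.00-0.00j, -0.00+0.00j, (-0-0j)], [0.01+0.00j, -0j, 0.00+0.00j], [(0.01+0j), 0.00-0.00j, 0.00+0.00j]]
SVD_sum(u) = [[-0.05,  -0.07,  0.05], [0.11,  0.16,  -0.11], [-0.01,  -0.01,  0.01]] + [[0.1, -0.02, 0.07], [0.03, -0.01, 0.02], [-0.16, 0.03, -0.11]] + [[-0.00,  0.00,  0.00],[-0.00,  0.0,  0.00],[-0.0,  0.00,  0.0]]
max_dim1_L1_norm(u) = 0.38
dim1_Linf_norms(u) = [0.12, 0.15, 0.17]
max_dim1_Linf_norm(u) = 0.17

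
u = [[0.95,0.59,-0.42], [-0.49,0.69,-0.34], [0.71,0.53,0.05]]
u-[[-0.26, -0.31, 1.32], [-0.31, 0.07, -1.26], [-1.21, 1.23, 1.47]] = [[1.21, 0.9, -1.74], [-0.18, 0.62, 0.92], [1.92, -0.7, -1.42]]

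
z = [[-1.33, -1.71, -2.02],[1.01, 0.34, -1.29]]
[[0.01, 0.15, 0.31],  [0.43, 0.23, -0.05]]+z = [[-1.32, -1.56, -1.71], [1.44, 0.57, -1.34]]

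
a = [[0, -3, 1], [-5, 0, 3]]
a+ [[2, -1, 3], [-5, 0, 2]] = [[2, -4, 4], [-10, 0, 5]]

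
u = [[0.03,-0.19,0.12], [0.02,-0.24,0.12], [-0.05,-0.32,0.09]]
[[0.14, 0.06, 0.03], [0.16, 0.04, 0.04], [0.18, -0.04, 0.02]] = u @ [[0.25, 0.56, 0.7], [-0.54, 0.24, -0.31], [0.21, 0.71, -0.44]]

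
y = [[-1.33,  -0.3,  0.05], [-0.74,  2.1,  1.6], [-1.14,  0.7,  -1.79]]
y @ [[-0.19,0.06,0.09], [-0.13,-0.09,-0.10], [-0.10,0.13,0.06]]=[[0.29, -0.05, -0.09], [-0.29, -0.03, -0.18], [0.3, -0.36, -0.28]]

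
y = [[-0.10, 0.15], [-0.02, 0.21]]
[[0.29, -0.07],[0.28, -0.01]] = y@[[-1.02, 0.71], [1.26, 0.02]]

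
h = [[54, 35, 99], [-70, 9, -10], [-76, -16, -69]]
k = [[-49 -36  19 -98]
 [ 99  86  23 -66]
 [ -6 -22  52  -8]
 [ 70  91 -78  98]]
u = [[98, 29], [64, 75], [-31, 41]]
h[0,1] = 35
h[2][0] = -76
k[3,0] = 70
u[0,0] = 98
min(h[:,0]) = -76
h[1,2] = -10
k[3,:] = [70, 91, -78, 98]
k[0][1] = -36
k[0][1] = -36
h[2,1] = -16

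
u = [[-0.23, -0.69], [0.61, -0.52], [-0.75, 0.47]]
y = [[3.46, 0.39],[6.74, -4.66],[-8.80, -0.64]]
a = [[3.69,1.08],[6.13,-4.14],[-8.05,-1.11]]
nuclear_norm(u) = 1.90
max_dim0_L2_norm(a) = 10.77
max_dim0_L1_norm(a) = 17.87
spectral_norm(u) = 1.22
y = a + u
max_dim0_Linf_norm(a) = 8.05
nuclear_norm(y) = 15.98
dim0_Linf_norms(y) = [8.8, 4.66]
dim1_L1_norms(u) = [0.92, 1.13, 1.22]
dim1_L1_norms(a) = [4.77, 10.27, 9.16]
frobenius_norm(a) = 11.64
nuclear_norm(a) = 15.08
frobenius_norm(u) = 1.40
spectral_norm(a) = 10.84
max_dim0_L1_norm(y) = 19.0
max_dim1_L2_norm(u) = 0.89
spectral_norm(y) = 11.83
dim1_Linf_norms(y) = [3.46, 6.74, 8.8]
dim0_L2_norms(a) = [10.77, 4.42]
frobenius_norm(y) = 12.53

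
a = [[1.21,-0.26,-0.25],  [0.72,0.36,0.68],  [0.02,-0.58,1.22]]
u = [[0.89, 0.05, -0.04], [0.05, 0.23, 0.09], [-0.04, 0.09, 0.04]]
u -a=[[-0.32, 0.31, 0.21], [-0.67, -0.13, -0.59], [-0.06, 0.67, -1.18]]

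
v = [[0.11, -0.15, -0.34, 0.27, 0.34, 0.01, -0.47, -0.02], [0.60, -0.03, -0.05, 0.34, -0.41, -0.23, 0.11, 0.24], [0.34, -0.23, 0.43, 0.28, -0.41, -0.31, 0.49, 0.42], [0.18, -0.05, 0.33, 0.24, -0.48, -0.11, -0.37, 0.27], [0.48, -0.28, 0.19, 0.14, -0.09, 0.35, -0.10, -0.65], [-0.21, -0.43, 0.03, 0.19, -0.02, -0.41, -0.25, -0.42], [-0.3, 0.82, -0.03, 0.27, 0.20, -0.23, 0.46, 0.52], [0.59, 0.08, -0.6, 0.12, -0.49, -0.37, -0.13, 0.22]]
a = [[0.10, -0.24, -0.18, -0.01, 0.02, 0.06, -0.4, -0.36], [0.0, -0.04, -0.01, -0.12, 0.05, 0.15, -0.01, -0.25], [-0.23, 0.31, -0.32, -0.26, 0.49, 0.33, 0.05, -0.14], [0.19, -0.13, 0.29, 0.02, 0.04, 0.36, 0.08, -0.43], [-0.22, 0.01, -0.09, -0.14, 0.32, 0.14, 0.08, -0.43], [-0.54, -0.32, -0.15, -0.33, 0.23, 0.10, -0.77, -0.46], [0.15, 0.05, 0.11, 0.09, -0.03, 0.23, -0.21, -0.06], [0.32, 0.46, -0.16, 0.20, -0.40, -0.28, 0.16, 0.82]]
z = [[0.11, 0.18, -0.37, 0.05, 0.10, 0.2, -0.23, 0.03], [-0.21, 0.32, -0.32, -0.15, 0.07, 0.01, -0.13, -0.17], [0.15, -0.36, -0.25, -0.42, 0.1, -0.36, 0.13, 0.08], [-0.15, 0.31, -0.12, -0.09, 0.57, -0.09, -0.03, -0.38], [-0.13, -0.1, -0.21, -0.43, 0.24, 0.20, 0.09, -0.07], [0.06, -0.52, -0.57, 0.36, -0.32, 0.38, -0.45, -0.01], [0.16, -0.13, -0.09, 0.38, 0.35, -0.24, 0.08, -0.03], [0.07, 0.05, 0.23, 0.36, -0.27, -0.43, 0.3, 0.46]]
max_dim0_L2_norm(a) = 1.21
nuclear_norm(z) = 4.97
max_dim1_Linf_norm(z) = 0.57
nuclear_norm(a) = 4.50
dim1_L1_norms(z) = [1.27, 1.38, 1.85, 1.74, 1.47, 2.67, 1.46, 2.17]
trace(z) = 1.25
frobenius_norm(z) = 2.11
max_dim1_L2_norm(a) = 1.18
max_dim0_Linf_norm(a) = 0.82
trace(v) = 0.93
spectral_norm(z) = 1.22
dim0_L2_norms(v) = [1.11, 1.01, 0.9, 0.68, 0.99, 0.8, 0.95, 1.11]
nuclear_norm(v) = 6.47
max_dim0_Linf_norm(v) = 0.82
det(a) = -0.00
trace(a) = 0.79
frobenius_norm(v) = 2.70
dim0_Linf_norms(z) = [0.21, 0.52, 0.57, 0.43, 0.57, 0.43, 0.45, 0.46]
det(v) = 0.00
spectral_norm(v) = 1.57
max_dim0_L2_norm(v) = 1.11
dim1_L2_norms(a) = [0.63, 0.32, 0.83, 0.68, 0.62, 1.18, 0.38, 1.15]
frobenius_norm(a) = 2.21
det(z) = -0.00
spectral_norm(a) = 1.75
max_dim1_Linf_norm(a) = 0.82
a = z @ v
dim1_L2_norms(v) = [0.75, 0.88, 1.05, 0.81, 0.96, 0.82, 1.19, 1.08]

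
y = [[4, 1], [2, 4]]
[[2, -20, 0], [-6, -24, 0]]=y @ [[1, -4, 0], [-2, -4, 0]]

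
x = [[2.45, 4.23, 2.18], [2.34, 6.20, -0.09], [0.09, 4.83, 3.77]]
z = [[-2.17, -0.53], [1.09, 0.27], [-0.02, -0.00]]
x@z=[[-0.75, -0.16], [1.68, 0.43], [4.99, 1.26]]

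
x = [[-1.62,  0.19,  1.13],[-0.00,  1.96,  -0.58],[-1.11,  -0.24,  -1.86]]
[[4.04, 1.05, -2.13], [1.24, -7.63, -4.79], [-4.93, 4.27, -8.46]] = x @ [[-0.43, -1.67, 3.14], [1.44, -4.12, -1.59], [2.72, -0.77, 2.88]]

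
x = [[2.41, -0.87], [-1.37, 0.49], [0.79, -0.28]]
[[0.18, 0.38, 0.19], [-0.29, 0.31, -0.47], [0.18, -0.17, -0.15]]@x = [[0.06, -0.02], [-1.49, 0.54], [0.55, -0.20]]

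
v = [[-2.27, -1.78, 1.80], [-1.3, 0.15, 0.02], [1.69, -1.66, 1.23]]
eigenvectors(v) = [[0.92, 0.42, 0.09], [0.34, -0.23, 0.65], [-0.21, 0.88, 0.75]]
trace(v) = -0.89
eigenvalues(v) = [-3.35, 2.47, -0.0]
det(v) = 0.03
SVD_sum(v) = [[-2.15, -1.87, 1.86],[-0.47, -0.41, 0.41],[-0.33, -0.28, 0.28]] + [[-0.12, 0.09, -0.06],[-0.83, 0.56, -0.39],[2.02, -1.38, 0.95]] + [[0.00,0.00,0.0], [-0.0,-0.00,-0.0], [-0.0,-0.0,-0.0]]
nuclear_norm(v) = 6.35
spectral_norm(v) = 3.52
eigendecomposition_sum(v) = [[-2.77, -0.89, 1.09], [-1.03, -0.33, 0.41], [0.65, 0.21, -0.26]] + [[0.5, -0.89, 0.71], [-0.27, 0.48, -0.39], [1.04, -1.87, 1.49]] + [[0.0, -0.0, -0.00], [0.0, -0.0, -0.00], [0.00, -0.0, -0.00]]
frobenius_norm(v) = 4.52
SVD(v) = [[-0.97, -0.06, -0.25], [-0.21, -0.38, 0.90], [-0.15, 0.92, 0.35]] @ diag([3.5163382024254846, 2.8344590335504813, 0.002762840420204429]) @ [[0.63, 0.55, -0.55], [0.77, -0.53, 0.36], [-0.09, -0.65, -0.75]]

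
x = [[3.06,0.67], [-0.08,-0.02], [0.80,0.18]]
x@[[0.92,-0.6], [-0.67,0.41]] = [[2.37, -1.56], [-0.06, 0.04], [0.62, -0.41]]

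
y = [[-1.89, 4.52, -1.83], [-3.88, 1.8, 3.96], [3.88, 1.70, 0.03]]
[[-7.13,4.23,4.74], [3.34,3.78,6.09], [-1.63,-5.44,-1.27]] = y@[[0.02, -1.45, -0.73], [-1.03, 0.12, 0.91], [1.33, -0.52, 0.41]]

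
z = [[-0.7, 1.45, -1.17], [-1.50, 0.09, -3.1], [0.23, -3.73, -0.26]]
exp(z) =[[-2.46, 6.73, -5.85], [-4.14, 8.24, -7.17], [4.65, -9.95, 8.7]]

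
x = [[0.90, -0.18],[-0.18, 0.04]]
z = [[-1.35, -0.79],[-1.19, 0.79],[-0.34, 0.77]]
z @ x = [[-1.07, 0.21], [-1.21, 0.25], [-0.44, 0.09]]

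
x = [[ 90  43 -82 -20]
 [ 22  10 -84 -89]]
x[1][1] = 10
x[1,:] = [22, 10, -84, -89]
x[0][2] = -82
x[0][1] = 43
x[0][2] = -82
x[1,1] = 10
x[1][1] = 10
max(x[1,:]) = 22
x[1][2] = -84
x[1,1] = 10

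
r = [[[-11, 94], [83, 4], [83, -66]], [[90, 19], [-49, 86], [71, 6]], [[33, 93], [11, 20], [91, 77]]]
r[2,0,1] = 93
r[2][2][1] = 77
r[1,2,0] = 71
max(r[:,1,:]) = 86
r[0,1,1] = 4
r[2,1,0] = 11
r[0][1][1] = 4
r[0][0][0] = -11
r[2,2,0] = 91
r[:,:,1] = [[94, 4, -66], [19, 86, 6], [93, 20, 77]]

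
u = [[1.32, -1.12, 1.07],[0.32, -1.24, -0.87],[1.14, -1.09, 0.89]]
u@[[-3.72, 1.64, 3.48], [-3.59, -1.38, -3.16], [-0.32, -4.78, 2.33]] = [[-1.23, -1.40, 10.63], [3.54, 6.39, 3.0], [-0.61, -0.88, 9.49]]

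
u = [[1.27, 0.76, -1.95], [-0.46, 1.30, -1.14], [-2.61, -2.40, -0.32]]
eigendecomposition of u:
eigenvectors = [[0.39, 0.72, 0.74], [0.32, 0.21, -0.62], [0.86, -0.66, -0.27]]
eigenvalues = [-2.39, 3.29, 1.35]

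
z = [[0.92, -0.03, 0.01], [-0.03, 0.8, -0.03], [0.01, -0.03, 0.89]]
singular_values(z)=[0.93, 0.89, 0.79]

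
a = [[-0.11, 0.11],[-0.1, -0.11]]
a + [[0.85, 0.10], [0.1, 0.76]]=[[0.74, 0.21], [0.0, 0.65]]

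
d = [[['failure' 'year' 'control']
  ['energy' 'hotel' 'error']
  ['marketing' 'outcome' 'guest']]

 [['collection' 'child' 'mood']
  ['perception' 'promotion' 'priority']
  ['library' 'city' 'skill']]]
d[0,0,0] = 'failure'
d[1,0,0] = 'collection'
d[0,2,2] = 'guest'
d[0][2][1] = 'outcome'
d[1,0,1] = 'child'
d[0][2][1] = 'outcome'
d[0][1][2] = 'error'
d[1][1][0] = 'perception'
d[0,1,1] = 'hotel'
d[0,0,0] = 'failure'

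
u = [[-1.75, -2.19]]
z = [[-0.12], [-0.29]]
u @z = [[0.85]]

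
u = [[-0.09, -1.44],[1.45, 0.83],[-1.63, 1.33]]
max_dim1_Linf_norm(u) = 1.63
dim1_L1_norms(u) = [1.53, 2.28, 2.96]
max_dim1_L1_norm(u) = 2.96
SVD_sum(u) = [[0.66, -0.57], [0.42, -0.36], [-1.59, 1.38]] + [[-0.75, -0.87], [1.03, 1.19], [-0.04, -0.05]]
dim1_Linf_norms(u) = [1.44, 1.45, 1.63]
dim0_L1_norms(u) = [3.17, 3.6]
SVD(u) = [[0.37,  0.59], [0.23,  -0.81], [-0.9,  0.03]] @ diag([2.3436201644702077, 1.9509855265195164]) @ [[0.75, -0.66], [-0.66, -0.75]]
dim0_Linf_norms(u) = [1.63, 1.44]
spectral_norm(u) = 2.34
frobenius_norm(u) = 3.05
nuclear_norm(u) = 4.29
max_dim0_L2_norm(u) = 2.18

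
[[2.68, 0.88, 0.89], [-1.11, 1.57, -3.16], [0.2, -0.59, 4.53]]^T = [[2.68, -1.11, 0.2], [0.88, 1.57, -0.59], [0.89, -3.16, 4.53]]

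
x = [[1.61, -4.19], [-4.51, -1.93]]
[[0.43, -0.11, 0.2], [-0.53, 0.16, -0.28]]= x @ [[0.14, -0.04, 0.07], [-0.05, 0.01, -0.02]]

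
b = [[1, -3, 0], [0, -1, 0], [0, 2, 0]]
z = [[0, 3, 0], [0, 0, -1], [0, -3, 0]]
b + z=[[1, 0, 0], [0, -1, -1], [0, -1, 0]]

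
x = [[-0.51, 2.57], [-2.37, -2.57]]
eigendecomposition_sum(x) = [[-0.25+1.48j, (1.28+0.88j)], [-1.19-0.81j, -1.29+0.77j]] + [[(-0.25-1.48j),1.28-0.88j],[-1.19+0.81j,-1.28-0.77j]]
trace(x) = -3.08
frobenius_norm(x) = 4.37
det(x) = 7.40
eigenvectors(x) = [[0.72+0.00j, 0.72-0.00j], [(-0.29+0.63j), (-0.29-0.63j)]]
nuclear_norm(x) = 5.82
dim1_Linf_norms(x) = [2.57, 2.57]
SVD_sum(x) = [[0.92, 1.86], [-1.48, -3.01]] + [[-1.43,0.71], [-0.89,0.44]]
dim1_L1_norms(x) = [3.08, 4.94]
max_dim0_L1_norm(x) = 5.14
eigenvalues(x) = [(-1.54+2.24j), (-1.54-2.24j)]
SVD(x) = [[-0.53, 0.85],[0.85, 0.53]] @ diag([3.94559889882439, 1.8759129323067634]) @ [[-0.44, -0.9], [-0.90, 0.44]]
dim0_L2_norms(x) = [2.42, 3.63]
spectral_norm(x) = 3.95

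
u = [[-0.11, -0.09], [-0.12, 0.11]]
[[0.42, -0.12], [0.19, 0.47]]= u@[[-2.76, -1.24],[-1.24, 2.88]]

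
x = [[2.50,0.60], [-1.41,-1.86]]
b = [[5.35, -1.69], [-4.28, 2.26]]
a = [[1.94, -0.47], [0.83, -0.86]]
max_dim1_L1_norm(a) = 2.41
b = x @ a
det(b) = 4.86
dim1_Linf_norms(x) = [2.5, 1.86]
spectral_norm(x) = 3.27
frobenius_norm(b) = 7.41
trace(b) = 7.61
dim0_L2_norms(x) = [2.87, 1.95]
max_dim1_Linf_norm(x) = 2.5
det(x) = -3.80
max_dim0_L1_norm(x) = 3.91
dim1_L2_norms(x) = [2.57, 2.33]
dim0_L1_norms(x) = [3.91, 2.46]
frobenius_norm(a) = 2.33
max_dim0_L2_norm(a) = 2.11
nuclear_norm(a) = 2.82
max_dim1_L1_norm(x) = 3.27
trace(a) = 1.08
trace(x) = 0.64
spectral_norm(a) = 2.26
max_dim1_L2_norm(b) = 5.61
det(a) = -1.28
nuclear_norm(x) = 4.43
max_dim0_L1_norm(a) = 2.77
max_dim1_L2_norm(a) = 2.0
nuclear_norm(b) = 8.04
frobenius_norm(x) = 3.47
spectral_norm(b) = 7.38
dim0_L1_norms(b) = [9.63, 3.95]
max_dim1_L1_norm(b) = 7.04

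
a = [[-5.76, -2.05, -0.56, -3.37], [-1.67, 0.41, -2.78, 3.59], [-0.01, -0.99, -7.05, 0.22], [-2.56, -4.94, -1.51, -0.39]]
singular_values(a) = [8.92, 7.34, 3.54, 3.28]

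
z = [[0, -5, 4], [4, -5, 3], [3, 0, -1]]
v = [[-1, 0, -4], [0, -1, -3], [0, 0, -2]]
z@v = [[0, 5, 7], [-4, 5, -7], [-3, 0, -10]]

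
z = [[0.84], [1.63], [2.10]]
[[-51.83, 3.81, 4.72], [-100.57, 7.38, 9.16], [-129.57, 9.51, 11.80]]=z@ [[-61.7, 4.53, 5.62]]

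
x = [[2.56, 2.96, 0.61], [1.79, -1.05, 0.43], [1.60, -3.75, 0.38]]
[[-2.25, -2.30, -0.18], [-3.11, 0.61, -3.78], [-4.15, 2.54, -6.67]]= x @ [[-1.1,-0.16,-1.17],[0.49,-0.71,1.17],[-1.45,0.34,-1.07]]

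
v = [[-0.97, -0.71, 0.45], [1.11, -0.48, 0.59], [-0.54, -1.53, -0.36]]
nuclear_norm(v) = 4.06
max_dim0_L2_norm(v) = 1.75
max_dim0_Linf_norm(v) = 1.53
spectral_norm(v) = 1.95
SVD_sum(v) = [[-0.67, -0.89, -0.07], [0.19, 0.26, 0.02], [-0.94, -1.25, -0.1]] + [[-0.13, 0.11, -0.05], [0.97, -0.76, 0.38], [0.3, -0.23, 0.11]] + [[-0.16, 0.08, 0.58], [-0.05, 0.03, 0.19], [0.11, -0.05, -0.37]]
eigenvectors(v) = [[(-0.56+0j), (0.36-0.14j), (0.36+0.14j)],[(0.46+0j), (-0.09-0.59j), -0.09+0.59j],[(0.69+0j), 0.71+0.00j, (0.71-0j)]]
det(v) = -1.98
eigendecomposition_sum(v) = [[(-0.51+0j), (0.12-0j), (0.27-0j)], [(0.42-0j), -0.10+0.00j, (-0.22+0j)], [(0.63-0j), -0.15+0.00j, -0.34+0.00j]] + [[-0.23+0.28j, (-0.41-0.03j), 0.09+0.25j],[0.35+0.45j, (-0.19+0.62j), (0.41-0.05j)],[-0.58+0.32j, (-0.69-0.34j), (-0.01+0.49j)]] + [[-0.23-0.28j, -0.41+0.03j, (0.09-0.25j)],[0.35-0.45j, -0.19-0.62j, (0.41+0.05j)],[(-0.58-0.32j), -0.69+0.34j, (-0.01-0.49j)]]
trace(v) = -1.81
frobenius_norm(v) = 2.49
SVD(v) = [[-0.57, 0.13, -0.81], [0.17, -0.95, -0.27], [-0.80, -0.29, 0.52]] @ diag([1.9524125805141326, 1.3609095506570683, 0.7457950860528134]) @ [[0.60, 0.8, 0.07], [-0.75, 0.59, -0.29], [0.27, -0.13, -0.95]]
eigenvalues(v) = [(-0.94+0j), (-0.43+1.38j), (-0.43-1.38j)]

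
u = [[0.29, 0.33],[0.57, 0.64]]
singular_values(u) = [0.96, 0.0]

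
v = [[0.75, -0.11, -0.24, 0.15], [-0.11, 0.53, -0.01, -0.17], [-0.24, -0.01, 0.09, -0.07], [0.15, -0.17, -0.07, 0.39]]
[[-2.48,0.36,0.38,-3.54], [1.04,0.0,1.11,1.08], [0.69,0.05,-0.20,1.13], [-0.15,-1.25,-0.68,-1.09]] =v@[[-2.53,2.35,-0.17,-3.33], [2.14,-0.62,1.43,1.32], [2.71,3.82,-3.86,3.55], [2.02,-3.7,-1.74,-0.31]]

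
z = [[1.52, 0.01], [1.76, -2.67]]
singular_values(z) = [3.32, 1.23]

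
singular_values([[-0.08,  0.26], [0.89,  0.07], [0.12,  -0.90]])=[0.96, 0.88]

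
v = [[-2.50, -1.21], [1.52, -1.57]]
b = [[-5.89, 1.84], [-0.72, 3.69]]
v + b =[[-8.39, 0.63], [0.80, 2.12]]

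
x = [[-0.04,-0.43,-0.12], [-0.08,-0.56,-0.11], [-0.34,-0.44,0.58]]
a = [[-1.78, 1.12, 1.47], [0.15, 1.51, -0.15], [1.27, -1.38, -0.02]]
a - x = [[-1.74, 1.55, 1.59],[0.23, 2.07, -0.04],[1.61, -0.94, -0.6]]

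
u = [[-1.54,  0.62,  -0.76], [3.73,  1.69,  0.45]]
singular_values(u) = [4.32, 1.29]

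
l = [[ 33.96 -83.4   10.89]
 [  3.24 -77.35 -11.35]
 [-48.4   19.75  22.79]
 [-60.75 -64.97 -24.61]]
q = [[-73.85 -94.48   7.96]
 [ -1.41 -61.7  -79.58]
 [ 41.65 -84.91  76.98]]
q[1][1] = -61.7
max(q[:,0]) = 41.65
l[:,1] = [-83.4, -77.35, 19.75, -64.97]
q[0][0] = -73.85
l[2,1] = 19.75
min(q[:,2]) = -79.58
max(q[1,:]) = -1.41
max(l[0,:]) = 33.96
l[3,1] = -64.97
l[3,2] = -24.61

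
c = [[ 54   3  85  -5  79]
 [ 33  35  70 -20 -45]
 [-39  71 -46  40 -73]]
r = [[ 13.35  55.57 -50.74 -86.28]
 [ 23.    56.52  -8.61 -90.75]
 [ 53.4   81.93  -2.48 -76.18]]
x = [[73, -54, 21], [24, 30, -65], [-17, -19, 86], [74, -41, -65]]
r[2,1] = 81.93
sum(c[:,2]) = 109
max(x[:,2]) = 86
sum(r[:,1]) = 194.02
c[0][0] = 54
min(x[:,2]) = -65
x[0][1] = -54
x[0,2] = 21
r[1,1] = 56.52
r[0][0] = 13.35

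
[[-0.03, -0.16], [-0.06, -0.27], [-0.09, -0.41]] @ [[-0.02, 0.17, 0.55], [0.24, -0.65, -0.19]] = [[-0.04, 0.1, 0.01],[-0.06, 0.17, 0.02],[-0.10, 0.25, 0.03]]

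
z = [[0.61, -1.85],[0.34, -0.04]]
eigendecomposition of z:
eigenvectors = [[(0.92+0j), 0.92-0.00j], [0.16-0.36j, 0.16+0.36j]]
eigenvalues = [(0.28+0.72j), (0.28-0.72j)]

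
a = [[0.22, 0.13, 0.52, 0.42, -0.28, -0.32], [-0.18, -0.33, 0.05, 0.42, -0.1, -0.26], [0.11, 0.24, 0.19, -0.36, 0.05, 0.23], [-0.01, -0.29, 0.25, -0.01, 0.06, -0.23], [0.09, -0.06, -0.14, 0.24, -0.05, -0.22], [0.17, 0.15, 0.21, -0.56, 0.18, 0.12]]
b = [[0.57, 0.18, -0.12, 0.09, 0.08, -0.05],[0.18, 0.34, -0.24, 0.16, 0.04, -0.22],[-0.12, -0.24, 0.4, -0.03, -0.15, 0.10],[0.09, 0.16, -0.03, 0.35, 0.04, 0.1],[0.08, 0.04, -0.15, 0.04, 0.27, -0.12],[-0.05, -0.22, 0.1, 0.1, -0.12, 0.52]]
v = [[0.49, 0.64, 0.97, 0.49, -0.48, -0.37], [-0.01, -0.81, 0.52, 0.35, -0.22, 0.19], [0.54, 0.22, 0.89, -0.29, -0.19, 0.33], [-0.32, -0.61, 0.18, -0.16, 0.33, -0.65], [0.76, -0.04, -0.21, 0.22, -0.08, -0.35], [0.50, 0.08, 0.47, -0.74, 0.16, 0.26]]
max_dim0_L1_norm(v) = 3.24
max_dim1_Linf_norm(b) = 0.57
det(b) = -0.00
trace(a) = 0.14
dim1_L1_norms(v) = [3.44, 2.1, 2.46, 2.25, 1.66, 2.21]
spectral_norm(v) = 1.85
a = b @ v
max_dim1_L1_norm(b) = 1.18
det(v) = -0.00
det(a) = 0.00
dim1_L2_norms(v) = [1.48, 1.06, 1.17, 1.03, 0.89, 1.06]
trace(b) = 2.45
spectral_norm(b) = 0.99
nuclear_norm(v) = 5.90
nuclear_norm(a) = 2.65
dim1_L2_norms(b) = [0.62, 0.53, 0.52, 0.41, 0.35, 0.6]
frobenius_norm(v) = 2.77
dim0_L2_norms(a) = [0.36, 0.54, 0.66, 0.92, 0.36, 0.58]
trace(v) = 0.59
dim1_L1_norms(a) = [1.89, 1.34, 1.18, 0.85, 0.8, 1.39]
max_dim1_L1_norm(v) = 3.44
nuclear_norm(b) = 2.46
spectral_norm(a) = 1.15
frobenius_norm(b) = 1.26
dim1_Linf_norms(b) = [0.57, 0.34, 0.4, 0.35, 0.27, 0.52]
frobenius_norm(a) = 1.48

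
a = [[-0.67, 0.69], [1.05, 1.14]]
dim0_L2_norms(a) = [1.25, 1.33]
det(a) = -1.49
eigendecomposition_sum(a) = [[-0.87, 0.28], [0.43, -0.14]] + [[0.20, 0.41], [0.62, 1.28]]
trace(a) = 0.47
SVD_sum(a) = [[0.06, 0.07], [1.01, 1.18]] + [[-0.73,0.62], [0.04,-0.04]]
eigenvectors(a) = [[-0.90, -0.31], [0.44, -0.95]]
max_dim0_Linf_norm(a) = 1.14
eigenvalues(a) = [-1.01, 1.48]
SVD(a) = [[0.06, 1.0], [1.00, -0.06]] @ diag([1.5513737168411315, 0.9593433122165043]) @ [[0.65, 0.76], [-0.76, 0.65]]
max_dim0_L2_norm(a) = 1.33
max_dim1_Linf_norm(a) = 1.14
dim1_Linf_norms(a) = [0.69, 1.14]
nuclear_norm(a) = 2.51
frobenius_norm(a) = 1.82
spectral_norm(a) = 1.55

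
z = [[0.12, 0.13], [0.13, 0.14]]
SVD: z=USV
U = [[-0.68, -0.73], [-0.73, 0.68]]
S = [0.26, 0.0]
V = [[-0.68, -0.73], [0.73, -0.68]]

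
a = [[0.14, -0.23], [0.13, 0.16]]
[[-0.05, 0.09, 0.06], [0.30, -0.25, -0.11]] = a@[[1.20, -0.82, -0.28], [0.93, -0.9, -0.44]]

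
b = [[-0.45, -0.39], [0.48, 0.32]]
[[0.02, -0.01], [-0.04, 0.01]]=b @ [[-0.22, 0.02], [0.21, 0.01]]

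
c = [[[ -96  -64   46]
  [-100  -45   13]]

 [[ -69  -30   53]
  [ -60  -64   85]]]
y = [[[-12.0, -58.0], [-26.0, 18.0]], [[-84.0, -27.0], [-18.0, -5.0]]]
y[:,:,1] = [[-58.0, 18.0], [-27.0, -5.0]]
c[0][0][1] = -64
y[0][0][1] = -58.0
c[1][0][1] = -30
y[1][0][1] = -27.0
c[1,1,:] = [-60, -64, 85]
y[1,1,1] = -5.0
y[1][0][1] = -27.0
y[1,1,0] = -18.0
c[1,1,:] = [-60, -64, 85]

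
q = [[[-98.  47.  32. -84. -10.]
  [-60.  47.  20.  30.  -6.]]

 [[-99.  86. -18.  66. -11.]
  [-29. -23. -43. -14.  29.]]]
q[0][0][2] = 32.0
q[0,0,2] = 32.0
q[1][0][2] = -18.0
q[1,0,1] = 86.0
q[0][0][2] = 32.0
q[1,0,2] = -18.0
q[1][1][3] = -14.0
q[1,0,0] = -99.0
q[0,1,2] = 20.0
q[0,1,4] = -6.0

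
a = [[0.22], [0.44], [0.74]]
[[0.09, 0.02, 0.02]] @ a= [[0.04]]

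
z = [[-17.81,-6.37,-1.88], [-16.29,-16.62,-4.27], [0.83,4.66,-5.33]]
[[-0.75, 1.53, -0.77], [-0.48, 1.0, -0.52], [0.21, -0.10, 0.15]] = z @ [[0.05,-0.10,0.05], [-0.01,0.03,-0.01], [-0.04,0.03,-0.03]]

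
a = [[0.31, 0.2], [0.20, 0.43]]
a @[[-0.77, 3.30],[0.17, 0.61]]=[[-0.2, 1.14],[-0.08, 0.92]]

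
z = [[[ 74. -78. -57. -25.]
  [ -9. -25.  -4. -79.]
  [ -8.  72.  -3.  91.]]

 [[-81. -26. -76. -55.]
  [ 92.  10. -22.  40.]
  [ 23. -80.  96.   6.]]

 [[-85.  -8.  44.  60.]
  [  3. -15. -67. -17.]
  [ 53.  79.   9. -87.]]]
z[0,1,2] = -4.0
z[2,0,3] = 60.0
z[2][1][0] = 3.0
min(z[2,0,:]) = -85.0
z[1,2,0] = 23.0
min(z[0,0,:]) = -78.0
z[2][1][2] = -67.0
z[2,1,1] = -15.0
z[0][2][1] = 72.0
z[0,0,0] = 74.0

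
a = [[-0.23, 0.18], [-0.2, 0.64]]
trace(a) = 0.41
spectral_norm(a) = 0.71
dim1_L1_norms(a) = [0.41, 0.84]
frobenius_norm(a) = 0.73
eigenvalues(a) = [-0.19, 0.6]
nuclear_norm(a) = 0.87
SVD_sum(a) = [[-0.1, 0.23],[-0.25, 0.62]] + [[-0.13, -0.05],[0.05, 0.02]]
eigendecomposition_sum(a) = [[-0.2, 0.04],[-0.05, 0.01]] + [[-0.03, 0.14], [-0.15, 0.63]]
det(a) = -0.11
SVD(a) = [[0.35, 0.94], [0.94, -0.35]] @ diag([0.7146234245342612, 0.15560643015931364]) @ [[-0.38, 0.93], [-0.93, -0.38]]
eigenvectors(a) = [[-0.97, -0.21], [-0.24, -0.98]]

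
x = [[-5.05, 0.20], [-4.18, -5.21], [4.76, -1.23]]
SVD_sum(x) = [[-4.43, -1.56],[-5.35, -1.89],[3.85, 1.36]] + [[-0.62, 1.76], [1.17, -3.32], [0.91, -2.59]]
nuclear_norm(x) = 13.26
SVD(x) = [[-0.56, 0.39], [-0.67, -0.73], [0.48, -0.57]] @ diag([8.420330435567898, 4.840199929326157]) @ [[0.94, 0.33], [-0.33, 0.94]]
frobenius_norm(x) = 9.71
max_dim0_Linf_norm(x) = 5.21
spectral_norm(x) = 8.42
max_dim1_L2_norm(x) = 6.68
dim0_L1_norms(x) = [13.99, 6.64]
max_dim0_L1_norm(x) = 13.99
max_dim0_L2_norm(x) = 8.1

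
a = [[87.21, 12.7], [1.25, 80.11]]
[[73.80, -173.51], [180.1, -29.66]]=a @ [[0.52, -1.94], [2.24, -0.34]]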